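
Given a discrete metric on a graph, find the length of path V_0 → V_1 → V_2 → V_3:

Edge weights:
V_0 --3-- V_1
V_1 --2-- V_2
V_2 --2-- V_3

Arc length = 3 + 2 + 2 = 7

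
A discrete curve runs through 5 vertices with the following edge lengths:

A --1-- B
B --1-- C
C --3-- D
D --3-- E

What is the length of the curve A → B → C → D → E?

Arc length = 1 + 1 + 3 + 3 = 8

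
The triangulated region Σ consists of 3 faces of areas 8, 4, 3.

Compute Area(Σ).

8 + 4 + 3 = 15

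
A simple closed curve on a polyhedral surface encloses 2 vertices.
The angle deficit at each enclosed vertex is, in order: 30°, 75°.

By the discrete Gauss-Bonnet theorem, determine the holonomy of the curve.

Holonomy = total enclosed curvature = 30° + 75° = 105°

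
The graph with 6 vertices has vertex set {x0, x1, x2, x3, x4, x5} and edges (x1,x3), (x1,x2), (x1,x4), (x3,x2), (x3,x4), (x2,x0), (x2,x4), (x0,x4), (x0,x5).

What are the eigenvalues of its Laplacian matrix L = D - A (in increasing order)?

Degrees: deg(x0) = 3, deg(x1) = 3, deg(x2) = 4, deg(x3) = 3, deg(x4) = 4, deg(x5) = 1.
L = D − A with rows/columns ordered (x0, x1, x2, x3, x4, x5):
  [ 3,  0, -1,  0, -1, -1]
  [ 0,  3, -1, -1, -1,  0]
  [-1, -1,  4, -1, -1,  0]
  [ 0, -1, -1,  3, -1,  0]
  [-1, -1, -1, -1,  4,  0]
  [-1,  0,  0,  0,  0,  1]
Characteristic polynomial: det(λI − L) = λ(λ² − 6λ + 4)(λ − 3)(λ − 4)(λ − 5).
Roots: λ = 0; (λ² − 6λ + 4) = 0 ⇒ λ = 3 ± √5 ≈ 0.7639, 5.2361; (λ − 3) = 0 ⇒ λ = 3; (λ − 4) = 0 ⇒ λ = 4; (λ − 5) = 0 ⇒ λ = 5.
(Check: the roots sum (with multiplicity) to 18, matching trace L = Σdeg = 2·9 = 18.)
Laplacian eigenvalues (increasing order): [0.0, 0.7639, 3.0, 4.0, 5.0, 5.2361]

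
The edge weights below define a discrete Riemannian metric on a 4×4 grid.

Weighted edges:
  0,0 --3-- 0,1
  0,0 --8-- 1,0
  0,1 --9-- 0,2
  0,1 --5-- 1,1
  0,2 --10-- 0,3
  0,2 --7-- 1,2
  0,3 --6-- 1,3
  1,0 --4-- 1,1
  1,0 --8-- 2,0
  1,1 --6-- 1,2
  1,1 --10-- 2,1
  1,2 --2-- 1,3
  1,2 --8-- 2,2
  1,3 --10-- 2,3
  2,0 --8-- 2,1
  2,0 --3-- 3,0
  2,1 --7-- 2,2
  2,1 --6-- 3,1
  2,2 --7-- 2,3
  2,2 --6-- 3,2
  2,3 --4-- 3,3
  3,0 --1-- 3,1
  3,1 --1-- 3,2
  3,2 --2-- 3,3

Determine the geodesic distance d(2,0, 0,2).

Shortest path: 2,0 → 1,0 → 1,1 → 1,2 → 0,2, total weight = 25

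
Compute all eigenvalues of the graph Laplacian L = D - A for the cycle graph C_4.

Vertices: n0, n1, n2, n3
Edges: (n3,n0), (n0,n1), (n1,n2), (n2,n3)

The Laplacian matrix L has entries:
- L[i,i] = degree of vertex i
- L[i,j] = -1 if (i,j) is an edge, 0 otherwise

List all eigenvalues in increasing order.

The cycle graph C_n has Laplacian eigenvalues λ_k = 2 − 2cos(2πk/n), k = 0, 1, …, n−1. Here n = 4:
k=0: 2 − 2cos(0) = 0.0; k=1: 2 − 2cos(π/2) = 2.0; k=2: 2 − 2cos(π) = 4.0; k=3: 2 − 2cos(3π/2) = 2.0.
Laplacian eigenvalues (increasing order): [0.0, 2.0, 2.0, 4.0]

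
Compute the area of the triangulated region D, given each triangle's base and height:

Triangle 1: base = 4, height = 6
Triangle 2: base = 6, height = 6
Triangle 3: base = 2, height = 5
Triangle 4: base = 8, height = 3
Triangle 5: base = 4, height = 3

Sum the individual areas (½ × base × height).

(1/2)×4×6 + (1/2)×6×6 + (1/2)×2×5 + (1/2)×8×3 + (1/2)×4×3 = 53.0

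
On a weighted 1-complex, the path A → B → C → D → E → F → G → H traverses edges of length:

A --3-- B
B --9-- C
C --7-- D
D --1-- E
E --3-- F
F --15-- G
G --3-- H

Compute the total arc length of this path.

Arc length = 3 + 9 + 7 + 1 + 3 + 15 + 3 = 41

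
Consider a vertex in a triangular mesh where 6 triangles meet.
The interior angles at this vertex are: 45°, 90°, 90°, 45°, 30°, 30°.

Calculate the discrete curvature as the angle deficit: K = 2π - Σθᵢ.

Sum of angles = 330°. K = 360° - 330° = 30° = π/6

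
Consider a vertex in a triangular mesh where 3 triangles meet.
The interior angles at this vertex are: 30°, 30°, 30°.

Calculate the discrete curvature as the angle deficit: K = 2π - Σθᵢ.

Sum of angles = 90°. K = 360° - 90° = 270°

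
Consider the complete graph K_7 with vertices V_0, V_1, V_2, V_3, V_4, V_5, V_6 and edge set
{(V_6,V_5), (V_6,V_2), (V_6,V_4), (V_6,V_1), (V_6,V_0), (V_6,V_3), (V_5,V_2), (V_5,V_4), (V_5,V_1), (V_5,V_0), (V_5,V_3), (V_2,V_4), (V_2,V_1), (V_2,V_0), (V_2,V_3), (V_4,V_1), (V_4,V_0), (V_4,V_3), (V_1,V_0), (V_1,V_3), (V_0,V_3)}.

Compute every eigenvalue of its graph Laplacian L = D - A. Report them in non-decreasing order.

For the complete graph K_n, L = nI − J (J = all-ones matrix). J has eigenvalues n (once, eigenvector 𝟙) and 0 (multiplicity n−1), so L has eigenvalues 0 (once) and n (multiplicity n−1). Here n = 7: eigenvalue 0 once and 7 with multiplicity 6.
Laplacian eigenvalues (increasing order): [0.0, 7.0, 7.0, 7.0, 7.0, 7.0, 7.0]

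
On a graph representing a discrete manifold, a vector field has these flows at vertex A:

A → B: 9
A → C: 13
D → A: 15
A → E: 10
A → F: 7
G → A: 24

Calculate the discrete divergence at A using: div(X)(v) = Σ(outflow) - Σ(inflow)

Divergence = sum of outgoing flows = 9 + 13 + (-15) + 10 + 7 + (-24) = 0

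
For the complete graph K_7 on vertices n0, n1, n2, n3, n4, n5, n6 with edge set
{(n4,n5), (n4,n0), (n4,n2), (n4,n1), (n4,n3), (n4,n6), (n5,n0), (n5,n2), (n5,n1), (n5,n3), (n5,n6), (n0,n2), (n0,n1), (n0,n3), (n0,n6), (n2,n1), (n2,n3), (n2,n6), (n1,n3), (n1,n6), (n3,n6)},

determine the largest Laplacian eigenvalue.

For the complete graph K_n, L = nI − J (J = all-ones matrix). J has eigenvalues n (once, eigenvector 𝟙) and 0 (multiplicity n−1), so L has eigenvalues 0 (once) and n (multiplicity n−1). Here n = 7: eigenvalue 0 once and 7 with multiplicity 6.
Laplacian eigenvalues: [0.0, 7.0, 7.0, 7.0, 7.0, 7.0, 7.0]. Largest eigenvalue (spectral radius) = 7.0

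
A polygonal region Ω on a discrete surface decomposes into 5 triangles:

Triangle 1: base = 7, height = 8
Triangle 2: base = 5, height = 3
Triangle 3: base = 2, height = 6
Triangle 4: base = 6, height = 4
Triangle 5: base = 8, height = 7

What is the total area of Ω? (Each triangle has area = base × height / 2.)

(1/2)×7×8 + (1/2)×5×3 + (1/2)×2×6 + (1/2)×6×4 + (1/2)×8×7 = 81.5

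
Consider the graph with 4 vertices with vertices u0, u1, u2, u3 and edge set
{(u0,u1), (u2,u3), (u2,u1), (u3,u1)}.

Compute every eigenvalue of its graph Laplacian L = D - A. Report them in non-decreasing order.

Degrees: deg(u0) = 1, deg(u1) = 3, deg(u2) = 2, deg(u3) = 2.
L = D − A with rows/columns ordered (u0, u1, u2, u3):
  [ 1, -1,  0,  0]
  [-1,  3, -1, -1]
  [ 0, -1,  2, -1]
  [ 0, -1, -1,  2]
Characteristic polynomial: det(λI − L) = λ(λ − 1)(λ − 3)(λ − 4).
Roots: λ = 0; (λ − 1) = 0 ⇒ λ = 1; (λ − 3) = 0 ⇒ λ = 3; (λ − 4) = 0 ⇒ λ = 4.
(Check: the roots sum (with multiplicity) to 8, matching trace L = Σdeg = 2·4 = 8.)
Laplacian eigenvalues (increasing order): [0.0, 1.0, 3.0, 4.0]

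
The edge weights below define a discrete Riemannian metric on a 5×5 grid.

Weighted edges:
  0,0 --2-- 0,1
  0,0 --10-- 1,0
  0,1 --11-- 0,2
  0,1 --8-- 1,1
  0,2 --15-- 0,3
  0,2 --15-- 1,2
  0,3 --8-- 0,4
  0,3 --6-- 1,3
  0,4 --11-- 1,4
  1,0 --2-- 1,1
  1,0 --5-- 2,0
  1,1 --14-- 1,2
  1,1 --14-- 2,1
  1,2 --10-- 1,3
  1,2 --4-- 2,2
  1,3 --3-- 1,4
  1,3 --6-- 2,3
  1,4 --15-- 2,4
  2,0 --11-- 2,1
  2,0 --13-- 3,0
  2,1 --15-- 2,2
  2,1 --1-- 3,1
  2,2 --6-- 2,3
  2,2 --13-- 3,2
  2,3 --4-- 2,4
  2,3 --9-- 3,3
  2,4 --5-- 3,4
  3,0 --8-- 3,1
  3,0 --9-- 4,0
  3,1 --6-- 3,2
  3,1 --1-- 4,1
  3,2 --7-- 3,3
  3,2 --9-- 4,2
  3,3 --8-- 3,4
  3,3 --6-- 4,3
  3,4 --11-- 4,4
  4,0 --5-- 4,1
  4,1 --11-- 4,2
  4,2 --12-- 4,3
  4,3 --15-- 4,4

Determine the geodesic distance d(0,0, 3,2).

Shortest path: 0,0 → 0,1 → 1,1 → 2,1 → 3,1 → 3,2, total weight = 31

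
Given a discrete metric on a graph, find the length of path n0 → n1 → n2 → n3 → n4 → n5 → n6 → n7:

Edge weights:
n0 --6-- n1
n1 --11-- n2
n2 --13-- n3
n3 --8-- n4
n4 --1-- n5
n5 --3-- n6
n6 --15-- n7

Arc length = 6 + 11 + 13 + 8 + 1 + 3 + 15 = 57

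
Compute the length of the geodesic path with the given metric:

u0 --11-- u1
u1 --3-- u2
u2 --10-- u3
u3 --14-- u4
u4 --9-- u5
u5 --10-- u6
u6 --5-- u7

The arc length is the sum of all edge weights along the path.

Arc length = 11 + 3 + 10 + 14 + 9 + 10 + 5 = 62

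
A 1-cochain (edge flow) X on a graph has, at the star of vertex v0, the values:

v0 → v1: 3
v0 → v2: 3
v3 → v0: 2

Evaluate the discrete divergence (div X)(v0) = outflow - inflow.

Divergence = sum of outgoing flows = 3 + 3 + (-2) = 4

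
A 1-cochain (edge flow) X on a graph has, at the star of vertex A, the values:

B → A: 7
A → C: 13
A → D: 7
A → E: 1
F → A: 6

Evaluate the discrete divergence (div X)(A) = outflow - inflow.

Divergence = sum of outgoing flows = (-7) + 13 + 7 + 1 + (-6) = 8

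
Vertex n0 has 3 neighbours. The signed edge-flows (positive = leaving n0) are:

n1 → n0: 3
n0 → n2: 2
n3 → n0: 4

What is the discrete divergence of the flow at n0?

Divergence = sum of outgoing flows = (-3) + 2 + (-4) = -5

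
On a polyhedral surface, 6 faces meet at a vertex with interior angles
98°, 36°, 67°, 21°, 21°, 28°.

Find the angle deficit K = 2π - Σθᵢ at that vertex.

Sum of angles = 271°. K = 360° - 271° = 89° = 89π/180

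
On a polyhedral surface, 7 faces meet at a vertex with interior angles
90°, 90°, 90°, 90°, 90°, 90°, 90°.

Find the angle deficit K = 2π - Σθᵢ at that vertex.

Sum of angles = 630°. K = 360° - 630° = -270° = -3π/2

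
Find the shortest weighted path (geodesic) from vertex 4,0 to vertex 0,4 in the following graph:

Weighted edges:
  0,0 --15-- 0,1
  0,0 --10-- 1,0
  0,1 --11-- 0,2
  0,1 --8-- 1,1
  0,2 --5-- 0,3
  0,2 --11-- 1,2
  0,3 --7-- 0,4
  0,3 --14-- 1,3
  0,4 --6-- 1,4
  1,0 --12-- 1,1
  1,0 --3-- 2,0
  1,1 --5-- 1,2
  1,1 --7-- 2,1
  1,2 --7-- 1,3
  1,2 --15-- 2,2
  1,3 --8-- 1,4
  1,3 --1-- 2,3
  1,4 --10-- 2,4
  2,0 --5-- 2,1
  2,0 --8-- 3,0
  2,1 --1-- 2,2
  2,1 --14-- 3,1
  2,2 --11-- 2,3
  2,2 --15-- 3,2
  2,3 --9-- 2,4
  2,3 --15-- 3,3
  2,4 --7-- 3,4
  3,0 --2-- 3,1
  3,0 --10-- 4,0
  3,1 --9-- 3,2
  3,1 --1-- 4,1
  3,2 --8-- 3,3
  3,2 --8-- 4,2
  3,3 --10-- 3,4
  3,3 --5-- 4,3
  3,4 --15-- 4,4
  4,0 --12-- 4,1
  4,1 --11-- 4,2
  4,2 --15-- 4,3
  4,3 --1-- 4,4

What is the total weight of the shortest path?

Shortest path: 4,0 → 3,0 → 2,0 → 2,1 → 2,2 → 2,3 → 1,3 → 1,4 → 0,4, total weight = 50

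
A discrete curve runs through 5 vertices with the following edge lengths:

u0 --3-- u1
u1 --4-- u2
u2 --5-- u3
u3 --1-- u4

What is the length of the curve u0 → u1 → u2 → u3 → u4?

Arc length = 3 + 4 + 5 + 1 = 13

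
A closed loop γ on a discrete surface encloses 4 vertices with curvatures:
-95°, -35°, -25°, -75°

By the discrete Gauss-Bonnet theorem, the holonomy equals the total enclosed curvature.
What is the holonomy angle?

Holonomy = total enclosed curvature = (-95°) + (-35°) + (-25°) + (-75°) = -230°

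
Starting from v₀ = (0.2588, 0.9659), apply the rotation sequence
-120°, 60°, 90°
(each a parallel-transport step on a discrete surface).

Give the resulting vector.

Total rotation: (-120°) + 60° + 90° = 30°. Final vector: (-0.2588, 0.9659)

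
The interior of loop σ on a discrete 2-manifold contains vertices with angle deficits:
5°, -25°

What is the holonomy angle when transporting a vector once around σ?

Holonomy = total enclosed curvature = 5° + (-25°) = -20°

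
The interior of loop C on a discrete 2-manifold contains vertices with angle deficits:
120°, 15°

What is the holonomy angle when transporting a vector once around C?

Holonomy = total enclosed curvature = 120° + 15° = 135°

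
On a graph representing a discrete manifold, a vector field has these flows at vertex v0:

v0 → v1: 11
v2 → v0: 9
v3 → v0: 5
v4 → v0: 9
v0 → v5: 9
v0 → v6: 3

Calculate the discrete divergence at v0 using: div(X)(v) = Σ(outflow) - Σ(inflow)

Divergence = sum of outgoing flows = 11 + (-9) + (-5) + (-9) + 9 + 3 = 0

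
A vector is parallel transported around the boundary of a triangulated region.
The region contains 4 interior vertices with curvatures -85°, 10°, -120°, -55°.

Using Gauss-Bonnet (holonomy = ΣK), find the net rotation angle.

Holonomy = total enclosed curvature = (-85°) + 10° + (-120°) + (-55°) = -250°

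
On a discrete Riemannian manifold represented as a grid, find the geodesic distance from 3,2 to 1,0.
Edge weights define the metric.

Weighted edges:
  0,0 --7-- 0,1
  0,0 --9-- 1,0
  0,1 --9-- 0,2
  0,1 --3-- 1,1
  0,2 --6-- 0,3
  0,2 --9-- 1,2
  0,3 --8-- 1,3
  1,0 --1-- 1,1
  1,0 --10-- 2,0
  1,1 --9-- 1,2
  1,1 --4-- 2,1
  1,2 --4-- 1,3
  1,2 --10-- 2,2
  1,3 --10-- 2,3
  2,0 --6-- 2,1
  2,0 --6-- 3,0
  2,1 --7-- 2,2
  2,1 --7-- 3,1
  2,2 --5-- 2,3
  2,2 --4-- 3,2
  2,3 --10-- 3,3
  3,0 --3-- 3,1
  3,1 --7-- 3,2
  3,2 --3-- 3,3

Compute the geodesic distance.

Shortest path: 3,2 → 2,2 → 2,1 → 1,1 → 1,0, total weight = 16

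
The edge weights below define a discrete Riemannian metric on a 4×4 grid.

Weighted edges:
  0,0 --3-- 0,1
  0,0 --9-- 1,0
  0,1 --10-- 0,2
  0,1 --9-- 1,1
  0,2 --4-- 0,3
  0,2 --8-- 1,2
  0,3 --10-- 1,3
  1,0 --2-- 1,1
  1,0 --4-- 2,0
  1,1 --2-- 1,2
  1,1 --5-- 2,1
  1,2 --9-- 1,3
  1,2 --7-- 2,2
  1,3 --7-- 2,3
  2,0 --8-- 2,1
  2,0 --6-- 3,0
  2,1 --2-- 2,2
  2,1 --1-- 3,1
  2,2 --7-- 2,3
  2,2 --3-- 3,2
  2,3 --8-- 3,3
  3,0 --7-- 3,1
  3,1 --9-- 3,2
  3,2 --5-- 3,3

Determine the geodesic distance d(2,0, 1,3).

Shortest path: 2,0 → 1,0 → 1,1 → 1,2 → 1,3, total weight = 17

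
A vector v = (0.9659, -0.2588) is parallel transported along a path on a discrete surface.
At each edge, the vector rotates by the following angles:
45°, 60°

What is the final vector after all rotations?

Total rotation: 45° + 60° = 105°. Final vector: (0, 1)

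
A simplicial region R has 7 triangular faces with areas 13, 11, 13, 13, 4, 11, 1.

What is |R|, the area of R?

13 + 11 + 13 + 13 + 4 + 11 + 1 = 66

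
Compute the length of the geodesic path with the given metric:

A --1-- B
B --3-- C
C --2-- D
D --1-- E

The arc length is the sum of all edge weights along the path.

Arc length = 1 + 3 + 2 + 1 = 7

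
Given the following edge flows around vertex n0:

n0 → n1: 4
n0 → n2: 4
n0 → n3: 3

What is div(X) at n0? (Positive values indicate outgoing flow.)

Divergence = sum of outgoing flows = 4 + 4 + 3 = 11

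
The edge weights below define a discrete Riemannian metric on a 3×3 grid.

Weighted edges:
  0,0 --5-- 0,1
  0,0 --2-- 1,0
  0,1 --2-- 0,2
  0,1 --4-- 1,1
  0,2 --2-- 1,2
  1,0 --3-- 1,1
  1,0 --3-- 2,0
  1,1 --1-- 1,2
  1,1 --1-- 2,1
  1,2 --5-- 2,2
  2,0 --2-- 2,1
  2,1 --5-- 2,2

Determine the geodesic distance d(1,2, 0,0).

Shortest path: 1,2 → 1,1 → 1,0 → 0,0, total weight = 6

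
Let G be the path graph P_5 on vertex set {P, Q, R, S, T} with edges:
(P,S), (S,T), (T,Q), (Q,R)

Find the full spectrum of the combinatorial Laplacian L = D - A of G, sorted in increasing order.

The path graph P_n has Laplacian eigenvalues λ_k = 2 − 2cos(kπ/n), k = 0, 1, …, n−1. Here n = 5:
k=0: 2 − 2cos(0) = 0.0; k=1: 2 − 2cos(π/5) = 0.382; k=2: 2 − 2cos(2π/5) = 1.382; k=3: 2 − 2cos(3π/5) = 2.618; k=4: 2 − 2cos(4π/5) = 3.618.
Laplacian eigenvalues (increasing order): [0.0, 0.382, 1.382, 2.618, 3.618]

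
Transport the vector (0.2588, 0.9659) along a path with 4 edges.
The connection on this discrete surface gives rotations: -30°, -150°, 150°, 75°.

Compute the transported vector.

Total rotation: (-30°) + (-150°) + 150° + 75° = 45°. Final vector: (-0.5000, 0.8660)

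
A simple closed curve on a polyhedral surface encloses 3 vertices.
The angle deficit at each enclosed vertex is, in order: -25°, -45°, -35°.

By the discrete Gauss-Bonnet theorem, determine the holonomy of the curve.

Holonomy = total enclosed curvature = (-25°) + (-45°) + (-35°) = -105°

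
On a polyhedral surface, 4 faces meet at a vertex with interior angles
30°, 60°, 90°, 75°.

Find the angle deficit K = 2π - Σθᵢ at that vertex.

Sum of angles = 255°. K = 360° - 255° = 105°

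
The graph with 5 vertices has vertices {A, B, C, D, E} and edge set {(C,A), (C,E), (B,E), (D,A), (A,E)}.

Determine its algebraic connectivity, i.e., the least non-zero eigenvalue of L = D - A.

Degrees: deg(A) = 3, deg(B) = 1, deg(C) = 2, deg(D) = 1, deg(E) = 3.
L = D − A with rows/columns ordered (A, B, C, D, E):
  [ 3,  0, -1, -1, -1]
  [ 0,  1,  0,  0, -1]
  [-1,  0,  2,  0, -1]
  [-1,  0,  0,  1,  0]
  [-1, -1, -1,  0,  3]
Characteristic polynomial: det(λI − L) = λ(λ² − 5λ + 3)(λ² − 5λ + 5).
Roots: λ = 0; (λ² − 5λ + 3) = 0 ⇒ λ = (5 ± √13)/2 ≈ 0.6972, 4.3028; (λ² − 5λ + 5) = 0 ⇒ λ = (5 ± √5)/2 ≈ 1.382, 3.618.
(Check: the roots sum (with multiplicity) to 10, matching trace L = Σdeg = 2·5 = 10.)
Laplacian eigenvalues: [0.0, 0.6972, 1.382, 3.618, 4.3028]. Algebraic connectivity (smallest non-zero eigenvalue) = 0.6972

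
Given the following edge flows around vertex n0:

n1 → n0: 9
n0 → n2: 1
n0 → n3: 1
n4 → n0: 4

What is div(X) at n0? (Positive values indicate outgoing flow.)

Divergence = sum of outgoing flows = (-9) + 1 + 1 + (-4) = -11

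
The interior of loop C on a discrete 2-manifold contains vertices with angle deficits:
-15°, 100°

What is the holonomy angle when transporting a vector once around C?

Holonomy = total enclosed curvature = (-15°) + 100° = 85°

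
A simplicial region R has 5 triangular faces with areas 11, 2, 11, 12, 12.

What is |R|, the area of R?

11 + 2 + 11 + 12 + 12 = 48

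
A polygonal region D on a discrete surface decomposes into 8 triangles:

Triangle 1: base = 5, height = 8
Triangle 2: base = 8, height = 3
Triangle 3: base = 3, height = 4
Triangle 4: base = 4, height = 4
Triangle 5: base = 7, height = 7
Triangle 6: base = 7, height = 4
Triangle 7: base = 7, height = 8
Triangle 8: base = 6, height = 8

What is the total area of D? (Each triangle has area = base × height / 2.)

(1/2)×5×8 + (1/2)×8×3 + (1/2)×3×4 + (1/2)×4×4 + (1/2)×7×7 + (1/2)×7×4 + (1/2)×7×8 + (1/2)×6×8 = 136.5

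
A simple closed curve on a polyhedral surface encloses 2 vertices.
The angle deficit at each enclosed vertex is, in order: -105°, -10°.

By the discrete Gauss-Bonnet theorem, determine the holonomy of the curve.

Holonomy = total enclosed curvature = (-105°) + (-10°) = -115°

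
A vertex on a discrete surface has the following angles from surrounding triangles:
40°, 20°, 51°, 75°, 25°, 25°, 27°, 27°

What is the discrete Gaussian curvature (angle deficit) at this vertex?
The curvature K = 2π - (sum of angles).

Sum of angles = 290°. K = 360° - 290° = 70° = 7π/18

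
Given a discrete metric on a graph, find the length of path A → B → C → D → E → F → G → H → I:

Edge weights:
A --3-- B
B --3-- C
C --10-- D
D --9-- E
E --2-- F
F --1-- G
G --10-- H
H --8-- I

Arc length = 3 + 3 + 10 + 9 + 2 + 1 + 10 + 8 = 46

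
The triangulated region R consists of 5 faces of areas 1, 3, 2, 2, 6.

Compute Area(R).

1 + 3 + 2 + 2 + 6 = 14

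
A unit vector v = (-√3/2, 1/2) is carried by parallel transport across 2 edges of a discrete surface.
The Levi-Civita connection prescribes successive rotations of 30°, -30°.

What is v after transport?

Total rotation: 30° + (-30°) = 0°. Final vector: (-0.8660, 0.5000)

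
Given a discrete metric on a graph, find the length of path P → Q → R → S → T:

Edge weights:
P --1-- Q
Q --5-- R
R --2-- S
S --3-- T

Arc length = 1 + 5 + 2 + 3 = 11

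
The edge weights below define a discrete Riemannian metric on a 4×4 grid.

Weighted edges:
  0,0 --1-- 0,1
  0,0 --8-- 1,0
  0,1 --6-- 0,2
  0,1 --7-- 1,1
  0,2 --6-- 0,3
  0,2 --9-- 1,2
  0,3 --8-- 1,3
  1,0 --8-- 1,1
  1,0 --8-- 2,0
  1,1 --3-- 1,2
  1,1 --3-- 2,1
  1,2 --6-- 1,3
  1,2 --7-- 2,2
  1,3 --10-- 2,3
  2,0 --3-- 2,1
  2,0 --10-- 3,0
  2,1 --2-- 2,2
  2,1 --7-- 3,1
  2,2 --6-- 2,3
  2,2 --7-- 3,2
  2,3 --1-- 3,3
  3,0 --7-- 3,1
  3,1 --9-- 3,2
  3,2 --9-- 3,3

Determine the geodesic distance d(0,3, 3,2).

Shortest path: 0,3 → 1,3 → 2,3 → 3,3 → 3,2, total weight = 28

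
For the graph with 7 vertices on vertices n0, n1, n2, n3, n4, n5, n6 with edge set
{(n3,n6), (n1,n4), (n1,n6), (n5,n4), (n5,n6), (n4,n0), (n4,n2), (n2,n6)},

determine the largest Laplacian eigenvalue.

Degrees: deg(n0) = 1, deg(n1) = 2, deg(n2) = 2, deg(n3) = 1, deg(n4) = 4, deg(n5) = 2, deg(n6) = 4.
L = D − A with rows/columns ordered (n0, n1, n2, n3, n4, n5, n6):
  [ 1,  0,  0,  0, -1,  0,  0]
  [ 0,  2,  0,  0, -1,  0, -1]
  [ 0,  0,  2,  0, -1,  0, -1]
  [ 0,  0,  0,  1,  0,  0, -1]
  [-1, -1, -1,  0,  4, -1,  0]
  [ 0,  0,  0,  0, -1,  2, -1]
  [ 0, -1, -1, -1,  0, -1,  4]
Characteristic polynomial: det(λI − L) = λ(λ² − 5λ + 3)(λ² − 7λ + 7)(λ − 2)².
Roots: λ = 0; (λ² − 5λ + 3) = 0 ⇒ λ = (5 ± √13)/2 ≈ 0.6972, 4.3028; (λ² − 7λ + 7) = 0 ⇒ λ = (7 ± √21)/2 ≈ 1.2087, 5.7913; (λ − 2) = 0 ⇒ λ = 2 (multiplicity 2).
(Check: the roots sum (with multiplicity) to 16, matching trace L = Σdeg = 2·8 = 16.)
Laplacian eigenvalues: [0.0, 0.6972, 1.2087, 2.0, 2.0, 4.3028, 5.7913]. Largest eigenvalue (spectral radius) = 5.7913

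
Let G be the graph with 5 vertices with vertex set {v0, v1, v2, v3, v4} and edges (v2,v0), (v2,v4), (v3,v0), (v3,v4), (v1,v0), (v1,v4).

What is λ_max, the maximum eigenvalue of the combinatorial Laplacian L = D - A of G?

Degrees: deg(v0) = 3, deg(v1) = 2, deg(v2) = 2, deg(v3) = 2, deg(v4) = 3.
L = D − A with rows/columns ordered (v0, v1, v2, v3, v4):
  [ 3, -1, -1, -1,  0]
  [-1,  2,  0,  0, -1]
  [-1,  0,  2,  0, -1]
  [-1,  0,  0,  2, -1]
  [ 0, -1, -1, -1,  3]
Characteristic polynomial: det(λI − L) = λ(λ − 2)²(λ − 3)(λ − 5).
Roots: λ = 0; (λ − 2) = 0 ⇒ λ = 2 (multiplicity 2); (λ − 3) = 0 ⇒ λ = 3; (λ − 5) = 0 ⇒ λ = 5.
(Check: the roots sum (with multiplicity) to 12, matching trace L = Σdeg = 2·6 = 12.)
Laplacian eigenvalues: [0.0, 2.0, 2.0, 3.0, 5.0]. Largest eigenvalue (spectral radius) = 5.0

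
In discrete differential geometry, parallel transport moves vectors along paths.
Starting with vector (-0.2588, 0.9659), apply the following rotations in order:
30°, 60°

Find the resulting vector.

Total rotation: 30° + 60° = 90°. Final vector: (-0.9659, -0.2588)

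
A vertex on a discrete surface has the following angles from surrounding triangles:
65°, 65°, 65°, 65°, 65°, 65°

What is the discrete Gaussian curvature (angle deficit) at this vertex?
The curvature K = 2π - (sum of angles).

Sum of angles = 390°. K = 360° - 390° = -30° = -π/6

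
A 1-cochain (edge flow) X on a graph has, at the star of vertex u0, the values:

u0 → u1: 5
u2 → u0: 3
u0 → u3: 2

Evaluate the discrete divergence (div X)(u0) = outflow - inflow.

Divergence = sum of outgoing flows = 5 + (-3) + 2 = 4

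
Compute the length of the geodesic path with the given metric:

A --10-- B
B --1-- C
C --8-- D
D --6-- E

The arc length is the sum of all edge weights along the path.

Arc length = 10 + 1 + 8 + 6 = 25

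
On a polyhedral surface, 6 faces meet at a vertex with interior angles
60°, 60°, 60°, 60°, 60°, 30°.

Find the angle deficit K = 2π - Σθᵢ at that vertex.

Sum of angles = 330°. K = 360° - 330° = 30°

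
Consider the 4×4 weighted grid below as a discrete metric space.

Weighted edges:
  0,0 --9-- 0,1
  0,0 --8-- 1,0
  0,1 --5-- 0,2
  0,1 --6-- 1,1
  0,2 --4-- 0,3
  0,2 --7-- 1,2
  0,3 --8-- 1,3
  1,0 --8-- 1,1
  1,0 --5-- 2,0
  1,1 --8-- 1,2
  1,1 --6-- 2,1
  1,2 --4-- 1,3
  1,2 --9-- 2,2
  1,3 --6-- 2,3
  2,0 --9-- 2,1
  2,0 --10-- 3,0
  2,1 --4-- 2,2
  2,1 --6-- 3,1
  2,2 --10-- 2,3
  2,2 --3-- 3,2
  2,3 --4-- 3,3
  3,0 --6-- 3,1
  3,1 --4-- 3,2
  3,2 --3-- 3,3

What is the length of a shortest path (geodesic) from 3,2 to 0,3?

Shortest path: 3,2 → 3,3 → 2,3 → 1,3 → 0,3, total weight = 21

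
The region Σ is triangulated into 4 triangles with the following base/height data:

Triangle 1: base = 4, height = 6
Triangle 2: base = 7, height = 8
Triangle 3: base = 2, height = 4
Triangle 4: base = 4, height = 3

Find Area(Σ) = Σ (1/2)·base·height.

(1/2)×4×6 + (1/2)×7×8 + (1/2)×2×4 + (1/2)×4×3 = 50.0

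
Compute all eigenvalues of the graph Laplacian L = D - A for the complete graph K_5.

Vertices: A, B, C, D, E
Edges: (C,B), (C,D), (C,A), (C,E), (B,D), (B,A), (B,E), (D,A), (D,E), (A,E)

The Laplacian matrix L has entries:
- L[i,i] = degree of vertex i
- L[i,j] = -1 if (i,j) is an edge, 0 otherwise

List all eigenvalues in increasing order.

For the complete graph K_n, L = nI − J (J = all-ones matrix). J has eigenvalues n (once, eigenvector 𝟙) and 0 (multiplicity n−1), so L has eigenvalues 0 (once) and n (multiplicity n−1). Here n = 5: eigenvalue 0 once and 5 with multiplicity 4.
Laplacian eigenvalues (increasing order): [0.0, 5.0, 5.0, 5.0, 5.0]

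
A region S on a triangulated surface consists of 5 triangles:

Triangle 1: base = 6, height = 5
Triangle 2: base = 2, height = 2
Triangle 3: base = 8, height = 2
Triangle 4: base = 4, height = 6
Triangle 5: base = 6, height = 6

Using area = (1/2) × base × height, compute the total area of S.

(1/2)×6×5 + (1/2)×2×2 + (1/2)×8×2 + (1/2)×4×6 + (1/2)×6×6 = 55.0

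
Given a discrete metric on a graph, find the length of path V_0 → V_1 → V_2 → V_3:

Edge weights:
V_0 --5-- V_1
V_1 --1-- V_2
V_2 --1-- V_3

Arc length = 5 + 1 + 1 = 7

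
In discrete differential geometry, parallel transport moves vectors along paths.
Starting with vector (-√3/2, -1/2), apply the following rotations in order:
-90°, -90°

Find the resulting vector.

Total rotation: (-90°) + (-90°) = -180° ≡ 180° (mod 360°). Final vector: (0.8660, 0.5000)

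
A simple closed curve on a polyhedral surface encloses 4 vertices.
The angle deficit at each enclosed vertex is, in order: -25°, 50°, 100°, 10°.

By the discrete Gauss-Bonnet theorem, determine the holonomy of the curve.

Holonomy = total enclosed curvature = (-25°) + 50° + 100° + 10° = 135°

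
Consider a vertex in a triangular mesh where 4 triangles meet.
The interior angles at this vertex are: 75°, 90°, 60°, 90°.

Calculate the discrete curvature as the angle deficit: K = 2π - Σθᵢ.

Sum of angles = 315°. K = 360° - 315° = 45° = π/4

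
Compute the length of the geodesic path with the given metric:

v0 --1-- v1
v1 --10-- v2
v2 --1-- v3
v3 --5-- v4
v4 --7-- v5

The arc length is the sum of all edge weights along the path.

Arc length = 1 + 10 + 1 + 5 + 7 = 24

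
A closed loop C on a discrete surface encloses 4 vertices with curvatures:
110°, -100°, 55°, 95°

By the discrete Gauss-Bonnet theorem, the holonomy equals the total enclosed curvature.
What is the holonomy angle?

Holonomy = total enclosed curvature = 110° + (-100°) + 55° + 95° = 160°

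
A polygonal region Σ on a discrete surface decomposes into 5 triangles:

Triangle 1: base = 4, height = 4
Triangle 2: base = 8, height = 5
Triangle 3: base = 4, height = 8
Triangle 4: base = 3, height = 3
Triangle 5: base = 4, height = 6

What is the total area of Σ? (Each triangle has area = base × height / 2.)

(1/2)×4×4 + (1/2)×8×5 + (1/2)×4×8 + (1/2)×3×3 + (1/2)×4×6 = 60.5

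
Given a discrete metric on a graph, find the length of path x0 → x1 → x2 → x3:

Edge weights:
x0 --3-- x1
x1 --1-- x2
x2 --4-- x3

Arc length = 3 + 1 + 4 = 8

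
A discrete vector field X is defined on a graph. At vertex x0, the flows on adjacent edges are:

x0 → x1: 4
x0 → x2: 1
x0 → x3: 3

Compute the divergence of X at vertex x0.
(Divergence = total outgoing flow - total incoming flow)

Divergence = sum of outgoing flows = 4 + 1 + 3 = 8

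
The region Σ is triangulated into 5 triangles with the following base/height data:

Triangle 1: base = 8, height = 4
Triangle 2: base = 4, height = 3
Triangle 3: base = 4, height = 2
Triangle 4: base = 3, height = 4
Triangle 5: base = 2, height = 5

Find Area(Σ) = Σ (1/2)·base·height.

(1/2)×8×4 + (1/2)×4×3 + (1/2)×4×2 + (1/2)×3×4 + (1/2)×2×5 = 37.0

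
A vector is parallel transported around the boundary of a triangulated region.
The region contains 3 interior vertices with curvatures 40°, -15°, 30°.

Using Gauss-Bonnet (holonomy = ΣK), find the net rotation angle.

Holonomy = total enclosed curvature = 40° + (-15°) + 30° = 55°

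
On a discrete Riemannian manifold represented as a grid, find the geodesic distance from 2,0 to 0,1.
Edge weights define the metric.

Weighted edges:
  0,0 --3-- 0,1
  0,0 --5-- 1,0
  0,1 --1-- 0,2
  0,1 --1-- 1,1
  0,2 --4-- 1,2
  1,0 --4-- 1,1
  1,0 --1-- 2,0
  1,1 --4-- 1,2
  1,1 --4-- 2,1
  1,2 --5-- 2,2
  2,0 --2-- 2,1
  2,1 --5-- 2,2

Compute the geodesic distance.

Shortest path: 2,0 → 1,0 → 1,1 → 0,1, total weight = 6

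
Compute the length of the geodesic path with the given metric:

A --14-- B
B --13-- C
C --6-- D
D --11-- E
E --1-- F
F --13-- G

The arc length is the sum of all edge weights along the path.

Arc length = 14 + 13 + 6 + 11 + 1 + 13 = 58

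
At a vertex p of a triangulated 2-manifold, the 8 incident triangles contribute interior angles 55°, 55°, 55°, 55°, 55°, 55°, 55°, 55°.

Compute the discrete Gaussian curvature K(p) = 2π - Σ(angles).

Sum of angles = 440°. K = 360° - 440° = -80° = -4π/9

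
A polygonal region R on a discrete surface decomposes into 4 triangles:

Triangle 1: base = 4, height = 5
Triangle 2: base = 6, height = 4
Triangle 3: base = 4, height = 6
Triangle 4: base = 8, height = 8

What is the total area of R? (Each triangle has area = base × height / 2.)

(1/2)×4×5 + (1/2)×6×4 + (1/2)×4×6 + (1/2)×8×8 = 66.0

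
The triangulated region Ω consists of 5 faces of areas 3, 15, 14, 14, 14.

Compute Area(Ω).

3 + 15 + 14 + 14 + 14 = 60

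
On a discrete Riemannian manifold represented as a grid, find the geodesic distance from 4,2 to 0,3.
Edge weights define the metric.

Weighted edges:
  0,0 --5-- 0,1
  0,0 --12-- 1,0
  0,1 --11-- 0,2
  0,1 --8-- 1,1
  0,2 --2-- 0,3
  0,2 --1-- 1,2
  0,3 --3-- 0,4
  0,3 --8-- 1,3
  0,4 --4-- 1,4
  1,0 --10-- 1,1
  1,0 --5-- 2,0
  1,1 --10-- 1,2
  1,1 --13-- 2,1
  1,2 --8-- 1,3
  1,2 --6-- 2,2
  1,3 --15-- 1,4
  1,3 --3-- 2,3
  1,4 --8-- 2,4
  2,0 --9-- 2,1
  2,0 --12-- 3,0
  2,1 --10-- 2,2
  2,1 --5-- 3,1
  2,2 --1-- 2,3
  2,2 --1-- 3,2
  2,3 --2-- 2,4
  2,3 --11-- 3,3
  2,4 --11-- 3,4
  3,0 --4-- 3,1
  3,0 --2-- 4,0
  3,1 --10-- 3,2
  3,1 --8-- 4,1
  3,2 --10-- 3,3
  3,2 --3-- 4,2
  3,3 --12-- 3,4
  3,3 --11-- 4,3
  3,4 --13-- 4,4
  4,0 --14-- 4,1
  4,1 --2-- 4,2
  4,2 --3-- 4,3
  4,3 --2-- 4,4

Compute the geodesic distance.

Shortest path: 4,2 → 3,2 → 2,2 → 1,2 → 0,2 → 0,3, total weight = 13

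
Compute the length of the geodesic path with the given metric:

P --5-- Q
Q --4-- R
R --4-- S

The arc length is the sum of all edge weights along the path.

Arc length = 5 + 4 + 4 = 13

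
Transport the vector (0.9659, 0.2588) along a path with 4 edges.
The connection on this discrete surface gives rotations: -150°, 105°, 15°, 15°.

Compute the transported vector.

Total rotation: (-150°) + 105° + 15° + 15° = -15°. Final vector: (1, 0)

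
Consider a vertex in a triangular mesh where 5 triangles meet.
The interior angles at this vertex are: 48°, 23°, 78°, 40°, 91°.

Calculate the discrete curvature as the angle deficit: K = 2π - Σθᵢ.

Sum of angles = 280°. K = 360° - 280° = 80° = 4π/9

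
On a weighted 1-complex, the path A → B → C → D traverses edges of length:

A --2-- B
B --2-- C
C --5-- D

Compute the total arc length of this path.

Arc length = 2 + 2 + 5 = 9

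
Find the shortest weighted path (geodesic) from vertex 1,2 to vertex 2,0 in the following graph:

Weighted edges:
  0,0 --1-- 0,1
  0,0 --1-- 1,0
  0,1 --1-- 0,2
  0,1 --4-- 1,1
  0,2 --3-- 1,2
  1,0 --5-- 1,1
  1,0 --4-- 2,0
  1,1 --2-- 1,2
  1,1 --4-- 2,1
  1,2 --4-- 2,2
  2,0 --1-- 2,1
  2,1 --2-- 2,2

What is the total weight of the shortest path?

Shortest path: 1,2 → 1,1 → 2,1 → 2,0, total weight = 7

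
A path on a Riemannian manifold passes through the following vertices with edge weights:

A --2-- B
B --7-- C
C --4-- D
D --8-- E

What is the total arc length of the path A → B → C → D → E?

Arc length = 2 + 7 + 4 + 8 = 21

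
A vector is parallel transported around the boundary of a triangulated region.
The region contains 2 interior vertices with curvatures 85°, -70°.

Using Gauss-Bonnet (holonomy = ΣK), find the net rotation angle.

Holonomy = total enclosed curvature = 85° + (-70°) = 15°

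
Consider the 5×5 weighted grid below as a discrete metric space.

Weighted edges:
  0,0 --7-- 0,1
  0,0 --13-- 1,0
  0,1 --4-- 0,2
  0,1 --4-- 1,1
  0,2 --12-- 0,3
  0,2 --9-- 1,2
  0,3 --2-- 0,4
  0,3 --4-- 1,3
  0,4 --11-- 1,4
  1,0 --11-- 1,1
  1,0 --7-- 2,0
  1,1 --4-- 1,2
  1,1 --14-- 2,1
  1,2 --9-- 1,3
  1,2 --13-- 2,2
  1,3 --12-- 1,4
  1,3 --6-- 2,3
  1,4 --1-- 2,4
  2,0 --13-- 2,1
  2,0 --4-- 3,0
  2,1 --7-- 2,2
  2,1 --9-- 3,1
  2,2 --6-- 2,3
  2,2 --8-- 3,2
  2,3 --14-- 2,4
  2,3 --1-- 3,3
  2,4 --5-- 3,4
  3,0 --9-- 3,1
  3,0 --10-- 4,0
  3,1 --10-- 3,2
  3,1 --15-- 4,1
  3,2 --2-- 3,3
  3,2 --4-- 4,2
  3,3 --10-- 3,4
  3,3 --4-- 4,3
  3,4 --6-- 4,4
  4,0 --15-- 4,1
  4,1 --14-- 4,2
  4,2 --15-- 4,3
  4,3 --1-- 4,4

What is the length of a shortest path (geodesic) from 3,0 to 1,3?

Shortest path: 3,0 → 3,1 → 3,2 → 3,3 → 2,3 → 1,3, total weight = 28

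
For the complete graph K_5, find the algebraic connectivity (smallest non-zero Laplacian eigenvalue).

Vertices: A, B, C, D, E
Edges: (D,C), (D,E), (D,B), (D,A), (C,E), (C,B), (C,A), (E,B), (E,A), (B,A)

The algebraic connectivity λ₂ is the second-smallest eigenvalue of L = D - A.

For the complete graph K_n, L = nI − J (J = all-ones matrix). J has eigenvalues n (once, eigenvector 𝟙) and 0 (multiplicity n−1), so L has eigenvalues 0 (once) and n (multiplicity n−1). Here n = 5: eigenvalue 0 once and 5 with multiplicity 4.
Laplacian eigenvalues: [0.0, 5.0, 5.0, 5.0, 5.0]. Algebraic connectivity (smallest non-zero eigenvalue) = 5.0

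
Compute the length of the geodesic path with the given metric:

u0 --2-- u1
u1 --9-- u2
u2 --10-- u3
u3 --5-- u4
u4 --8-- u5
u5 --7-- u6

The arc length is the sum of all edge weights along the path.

Arc length = 2 + 9 + 10 + 5 + 8 + 7 = 41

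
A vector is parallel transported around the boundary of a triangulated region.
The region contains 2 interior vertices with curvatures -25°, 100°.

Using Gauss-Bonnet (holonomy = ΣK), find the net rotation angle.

Holonomy = total enclosed curvature = (-25°) + 100° = 75°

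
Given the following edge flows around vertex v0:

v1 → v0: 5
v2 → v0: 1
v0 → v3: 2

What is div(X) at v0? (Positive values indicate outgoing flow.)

Divergence = sum of outgoing flows = (-5) + (-1) + 2 = -4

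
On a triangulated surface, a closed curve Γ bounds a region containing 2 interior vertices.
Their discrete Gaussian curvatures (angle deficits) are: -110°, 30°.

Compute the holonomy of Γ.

Holonomy = total enclosed curvature = (-110°) + 30° = -80°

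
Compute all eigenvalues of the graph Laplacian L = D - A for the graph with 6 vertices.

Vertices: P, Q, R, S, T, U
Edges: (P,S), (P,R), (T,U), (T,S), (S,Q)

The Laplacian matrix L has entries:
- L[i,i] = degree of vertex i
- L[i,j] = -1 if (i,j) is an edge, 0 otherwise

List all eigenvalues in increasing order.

Degrees: deg(P) = 2, deg(Q) = 1, deg(R) = 1, deg(S) = 3, deg(T) = 2, deg(U) = 1.
L = D − A with rows/columns ordered (P, Q, R, S, T, U):
  [ 2,  0, -1, -1,  0,  0]
  [ 0,  1,  0, -1,  0,  0]
  [-1,  0,  1,  0,  0,  0]
  [-1, -1,  0,  3, -1,  0]
  [ 0,  0,  0, -1,  2, -1]
  [ 0,  0,  0,  0, -1,  1]
Characteristic polynomial: det(λI − L) = λ(λ² − 3λ + 1)(λ² − 5λ + 3)(λ − 2).
Roots: λ = 0; (λ² − 3λ + 1) = 0 ⇒ λ = (3 ± √5)/2 ≈ 0.382, 2.618; (λ² − 5λ + 3) = 0 ⇒ λ = (5 ± √13)/2 ≈ 0.6972, 4.3028; (λ − 2) = 0 ⇒ λ = 2.
(Check: the roots sum (with multiplicity) to 10, matching trace L = Σdeg = 2·5 = 10.)
Laplacian eigenvalues (increasing order): [0.0, 0.382, 0.6972, 2.0, 2.618, 4.3028]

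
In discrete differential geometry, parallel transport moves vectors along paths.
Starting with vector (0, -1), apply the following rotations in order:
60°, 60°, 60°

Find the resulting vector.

Total rotation: 60° + 60° + 60° = 180°. Final vector: (0, 1)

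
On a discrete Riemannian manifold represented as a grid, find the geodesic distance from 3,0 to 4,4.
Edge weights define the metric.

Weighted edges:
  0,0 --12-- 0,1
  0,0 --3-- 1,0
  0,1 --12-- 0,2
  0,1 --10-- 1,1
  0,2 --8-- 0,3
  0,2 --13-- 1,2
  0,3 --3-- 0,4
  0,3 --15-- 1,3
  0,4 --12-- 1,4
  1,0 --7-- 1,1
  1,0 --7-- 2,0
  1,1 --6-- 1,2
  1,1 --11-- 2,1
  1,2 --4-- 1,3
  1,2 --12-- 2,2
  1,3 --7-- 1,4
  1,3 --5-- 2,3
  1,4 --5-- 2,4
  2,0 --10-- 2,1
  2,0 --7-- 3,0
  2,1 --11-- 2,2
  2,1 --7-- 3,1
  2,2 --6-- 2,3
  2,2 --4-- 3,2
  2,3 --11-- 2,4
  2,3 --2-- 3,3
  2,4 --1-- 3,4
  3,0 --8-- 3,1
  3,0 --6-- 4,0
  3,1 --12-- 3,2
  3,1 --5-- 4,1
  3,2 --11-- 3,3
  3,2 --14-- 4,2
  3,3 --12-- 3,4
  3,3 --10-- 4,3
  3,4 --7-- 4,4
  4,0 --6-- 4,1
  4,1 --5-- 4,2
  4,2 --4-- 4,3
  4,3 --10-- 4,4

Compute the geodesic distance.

Shortest path: 3,0 → 4,0 → 4,1 → 4,2 → 4,3 → 4,4, total weight = 31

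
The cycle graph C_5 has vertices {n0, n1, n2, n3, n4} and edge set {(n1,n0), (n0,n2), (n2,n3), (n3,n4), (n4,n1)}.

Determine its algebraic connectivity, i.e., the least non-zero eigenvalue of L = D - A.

The cycle graph C_n has Laplacian eigenvalues λ_k = 2 − 2cos(2πk/n), k = 0, 1, …, n−1. Here n = 5:
k=0: 2 − 2cos(0) = 0.0; k=1: 2 − 2cos(2π/5) = 1.382; k=2: 2 − 2cos(4π/5) = 3.618; k=3: 2 − 2cos(6π/5) = 3.618; k=4: 2 − 2cos(8π/5) = 1.382.
Laplacian eigenvalues: [0.0, 1.382, 1.382, 3.618, 3.618]. Algebraic connectivity (smallest non-zero eigenvalue) = 1.382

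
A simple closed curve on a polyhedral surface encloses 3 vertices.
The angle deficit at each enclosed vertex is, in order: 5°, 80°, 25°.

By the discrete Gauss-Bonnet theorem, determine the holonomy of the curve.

Holonomy = total enclosed curvature = 5° + 80° + 25° = 110°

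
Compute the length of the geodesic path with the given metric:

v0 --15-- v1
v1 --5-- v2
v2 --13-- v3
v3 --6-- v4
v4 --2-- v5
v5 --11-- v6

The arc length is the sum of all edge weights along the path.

Arc length = 15 + 5 + 13 + 6 + 2 + 11 = 52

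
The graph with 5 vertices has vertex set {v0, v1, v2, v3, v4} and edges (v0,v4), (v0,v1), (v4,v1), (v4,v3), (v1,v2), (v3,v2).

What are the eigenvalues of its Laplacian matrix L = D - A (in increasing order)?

Degrees: deg(v0) = 2, deg(v1) = 3, deg(v2) = 2, deg(v3) = 2, deg(v4) = 3.
L = D − A with rows/columns ordered (v0, v1, v2, v3, v4):
  [ 2, -1,  0,  0, -1]
  [-1,  3, -1,  0, -1]
  [ 0, -1,  2, -1,  0]
  [ 0,  0, -1,  2, -1]
  [-1, -1,  0, -1,  3]
Characteristic polynomial: det(λI − L) = λ(λ² − 5λ + 5)(λ² − 7λ + 11).
Roots: λ = 0; (λ² − 5λ + 5) = 0 ⇒ λ = (5 ± √5)/2 ≈ 1.382, 3.618; (λ² − 7λ + 11) = 0 ⇒ λ = (7 ± √5)/2 ≈ 2.382, 4.618.
(Check: the roots sum (with multiplicity) to 12, matching trace L = Σdeg = 2·6 = 12.)
Laplacian eigenvalues (increasing order): [0.0, 1.382, 2.382, 3.618, 4.618]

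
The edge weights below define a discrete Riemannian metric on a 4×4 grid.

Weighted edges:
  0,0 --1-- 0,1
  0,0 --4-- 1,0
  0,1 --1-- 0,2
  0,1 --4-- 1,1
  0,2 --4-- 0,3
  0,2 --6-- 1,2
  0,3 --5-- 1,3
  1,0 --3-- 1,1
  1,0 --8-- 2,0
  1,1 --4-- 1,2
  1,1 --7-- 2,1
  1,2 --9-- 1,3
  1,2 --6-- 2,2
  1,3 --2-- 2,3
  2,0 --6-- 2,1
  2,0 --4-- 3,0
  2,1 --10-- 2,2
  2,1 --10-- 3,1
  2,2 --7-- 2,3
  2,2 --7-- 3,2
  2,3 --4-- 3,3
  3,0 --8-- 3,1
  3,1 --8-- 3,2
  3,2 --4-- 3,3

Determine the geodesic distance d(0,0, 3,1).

Shortest path: 0,0 → 0,1 → 1,1 → 2,1 → 3,1, total weight = 22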